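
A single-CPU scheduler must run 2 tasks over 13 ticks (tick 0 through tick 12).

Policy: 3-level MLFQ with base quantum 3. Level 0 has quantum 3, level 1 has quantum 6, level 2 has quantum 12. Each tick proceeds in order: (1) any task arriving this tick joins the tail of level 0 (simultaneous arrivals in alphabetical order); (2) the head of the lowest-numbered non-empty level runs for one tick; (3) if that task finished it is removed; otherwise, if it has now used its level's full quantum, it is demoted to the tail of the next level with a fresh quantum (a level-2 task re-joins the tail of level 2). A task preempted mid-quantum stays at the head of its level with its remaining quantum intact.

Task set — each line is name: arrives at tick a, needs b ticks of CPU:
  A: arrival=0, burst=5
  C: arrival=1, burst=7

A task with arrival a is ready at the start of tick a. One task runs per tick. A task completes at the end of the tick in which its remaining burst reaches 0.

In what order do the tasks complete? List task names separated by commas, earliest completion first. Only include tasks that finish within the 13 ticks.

completion order = A, C

t=0: L0/L1/L2 = A/-/- → run A
t=1: L0/L1/L2 = AC/-/- → run A
t=2: L0/L1/L2 = AC/-/- → run A
t=3: L0/L1/L2 = C/A/- → run C
t=4: L0/L1/L2 = C/A/- → run C
t=5: L0/L1/L2 = C/A/- → run C
t=6: L0/L1/L2 = -/AC/- → run A
t=7: L0/L1/L2 = -/AC/- → run A
t=8: L0/L1/L2 = -/C/- → run C
t=9: L0/L1/L2 = -/C/- → run C
t=10: L0/L1/L2 = -/C/- → run C
t=11: L0/L1/L2 = -/C/- → run C
t=12: (idle)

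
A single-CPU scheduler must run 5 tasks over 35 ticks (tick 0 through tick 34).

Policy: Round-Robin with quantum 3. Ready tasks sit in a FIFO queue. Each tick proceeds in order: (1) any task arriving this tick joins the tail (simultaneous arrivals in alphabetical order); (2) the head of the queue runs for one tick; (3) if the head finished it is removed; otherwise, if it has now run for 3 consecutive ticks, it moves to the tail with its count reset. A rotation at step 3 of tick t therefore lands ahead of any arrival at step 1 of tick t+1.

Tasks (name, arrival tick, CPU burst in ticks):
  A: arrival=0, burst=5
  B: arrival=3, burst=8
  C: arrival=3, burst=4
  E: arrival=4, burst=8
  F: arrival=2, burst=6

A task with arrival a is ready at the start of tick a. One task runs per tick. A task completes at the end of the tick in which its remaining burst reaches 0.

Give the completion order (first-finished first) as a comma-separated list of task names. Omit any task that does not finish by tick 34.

completion order = A, F, C, B, E

t=0: queue=[A] q_used=0 → run A
t=1: queue=[A] q_used=1 → run A
t=2: queue=[A,F] q_used=2 → run A
t=3: queue=[F,A,B,C] q_used=0 → run F
t=4: queue=[F,A,B,C,E] q_used=1 → run F
t=5: queue=[F,A,B,C,E] q_used=2 → run F
t=6: queue=[A,B,C,E,F] q_used=0 → run A
t=7: queue=[A,B,C,E,F] q_used=1 → run A
t=8: queue=[B,C,E,F] q_used=0 → run B
t=9: queue=[B,C,E,F] q_used=1 → run B
t=10: queue=[B,C,E,F] q_used=2 → run B
t=11: queue=[C,E,F,B] q_used=0 → run C
t=12: queue=[C,E,F,B] q_used=1 → run C
t=13: queue=[C,E,F,B] q_used=2 → run C
t=14: queue=[E,F,B,C] q_used=0 → run E
t=15: queue=[E,F,B,C] q_used=1 → run E
t=16: queue=[E,F,B,C] q_used=2 → run E
t=17: queue=[F,B,C,E] q_used=0 → run F
t=18: queue=[F,B,C,E] q_used=1 → run F
t=19: queue=[F,B,C,E] q_used=2 → run F
t=20: queue=[B,C,E] q_used=0 → run B
t=21: queue=[B,C,E] q_used=1 → run B
t=22: queue=[B,C,E] q_used=2 → run B
t=23: queue=[C,E,B] q_used=0 → run C
t=24: queue=[E,B] q_used=0 → run E
t=25: queue=[E,B] q_used=1 → run E
t=26: queue=[E,B] q_used=2 → run E
t=27: queue=[B,E] q_used=0 → run B
t=28: queue=[B,E] q_used=1 → run B
t=29: queue=[E] q_used=0 → run E
t=30: queue=[E] q_used=1 → run E
t=31: (idle)
t=32: (idle)
t=33: (idle)
t=34: (idle)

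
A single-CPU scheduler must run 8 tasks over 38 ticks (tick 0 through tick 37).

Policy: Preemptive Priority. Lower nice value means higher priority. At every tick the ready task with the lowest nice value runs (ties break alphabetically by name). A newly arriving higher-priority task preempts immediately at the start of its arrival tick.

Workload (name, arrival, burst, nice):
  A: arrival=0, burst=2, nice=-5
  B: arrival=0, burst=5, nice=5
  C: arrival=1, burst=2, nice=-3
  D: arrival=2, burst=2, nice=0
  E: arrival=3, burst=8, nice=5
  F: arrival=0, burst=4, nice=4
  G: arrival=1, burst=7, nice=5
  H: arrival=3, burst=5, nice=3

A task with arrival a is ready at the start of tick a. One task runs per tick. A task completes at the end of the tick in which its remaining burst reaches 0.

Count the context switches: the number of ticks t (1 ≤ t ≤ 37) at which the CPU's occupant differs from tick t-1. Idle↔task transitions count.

context switches = 8

t=0: ready={A,B,F} → run A
t=1: ready={A,B,C,F,G} → run A
t=2: ready={B,C,D,F,G} → run C
t=3: ready={B,C,D,E,F,G,H} → run C
t=4: ready={B,D,E,F,G,H} → run D
t=5: ready={B,D,E,F,G,H} → run D
t=6: ready={B,E,F,G,H} → run H
t=7: ready={B,E,F,G,H} → run H
t=8: ready={B,E,F,G,H} → run H
t=9: ready={B,E,F,G,H} → run H
t=10: ready={B,E,F,G,H} → run H
t=11: ready={B,E,F,G} → run F
t=12: ready={B,E,F,G} → run F
t=13: ready={B,E,F,G} → run F
t=14: ready={B,E,F,G} → run F
t=15: ready={B,E,G} → run B
t=16: ready={B,E,G} → run B
t=17: ready={B,E,G} → run B
t=18: ready={B,E,G} → run B
t=19: ready={B,E,G} → run B
t=20: ready={E,G} → run E
t=21: ready={E,G} → run E
t=22: ready={E,G} → run E
t=23: ready={E,G} → run E
t=24: ready={E,G} → run E
t=25: ready={E,G} → run E
t=26: ready={E,G} → run E
t=27: ready={E,G} → run E
t=28: ready={G} → run G
t=29: ready={G} → run G
t=30: ready={G} → run G
t=31: ready={G} → run G
t=32: ready={G} → run G
t=33: ready={G} → run G
t=34: ready={G} → run G
t=35: (idle)
t=36: (idle)
t=37: (idle)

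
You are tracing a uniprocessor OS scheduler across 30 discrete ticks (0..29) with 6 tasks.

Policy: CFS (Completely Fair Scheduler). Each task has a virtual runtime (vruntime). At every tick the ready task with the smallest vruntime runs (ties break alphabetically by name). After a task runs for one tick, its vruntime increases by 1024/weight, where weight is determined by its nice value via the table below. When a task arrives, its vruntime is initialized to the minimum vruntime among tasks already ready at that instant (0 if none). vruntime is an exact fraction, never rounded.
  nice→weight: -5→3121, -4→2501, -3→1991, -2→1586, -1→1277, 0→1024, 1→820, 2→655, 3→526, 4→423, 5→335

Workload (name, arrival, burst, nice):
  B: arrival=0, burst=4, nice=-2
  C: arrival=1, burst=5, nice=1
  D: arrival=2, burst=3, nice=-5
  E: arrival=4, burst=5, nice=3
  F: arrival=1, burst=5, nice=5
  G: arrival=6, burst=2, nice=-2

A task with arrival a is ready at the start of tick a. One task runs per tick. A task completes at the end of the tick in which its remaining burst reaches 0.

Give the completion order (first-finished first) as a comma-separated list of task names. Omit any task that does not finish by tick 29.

completion order = D, G, B, C, E, F

t=0: vr[B=0] → run B
t=1: vr[B=512/793 C=512/793 F=512/793] → run B
t=2: vr[B=1024/793 C=512/793 D=512/793 F=512/793] → run C
t=3: vr[B=1024/793 C=307968/162565 D=512/793 F=512/793] → run D
t=4: vr[B=1024/793 C=307968/162565 D=2409984/2474953 E=512/793 F=512/793] → run E
t=5: vr[B=1024/793 C=307968/162565 D=2409984/2474953 E=540672/208559 F=512/793] → run F
t=6: vr[B=1024/793 C=307968/162565 D=2409984/2474953 E=540672/208559 F=983552/265655 G=2409984/2474953] → run D
t=7: vr[B=1024/793 C=307968/162565 D=3222016/2474953 E=540672/208559 F=983552/265655 G=2409984/2474953] → run G
t=8: vr[B=1024/793 C=307968/162565 D=3222016/2474953 E=540672/208559 F=983552/265655 G=4007936/2474953] → run B
t=9: vr[B=1536/793 C=307968/162565 D=3222016/2474953 E=540672/208559 F=983552/265655 G=4007936/2474953] → run D
t=10: vr[B=1536/793 C=307968/162565 E=540672/208559 F=983552/265655 G=4007936/2474953] → run G
t=11: vr[B=1536/793 C=307968/162565 E=540672/208559 F=983552/265655] → run C
t=12: vr[B=1536/793 C=510976/162565 E=540672/208559 F=983552/265655] → run B
t=13: vr[C=510976/162565 E=540672/208559 F=983552/265655] → run E
t=14: vr[C=510976/162565 E=946688/208559 F=983552/265655] → run C
t=15: vr[C=713984/162565 E=946688/208559 F=983552/265655] → run F
t=16: vr[C=713984/162565 E=946688/208559 F=1795584/265655] → run C
t=17: vr[C=916992/162565 E=946688/208559 F=1795584/265655] → run E
t=18: vr[C=916992/162565 E=1352704/208559 F=1795584/265655] → run C
t=19: vr[E=1352704/208559 F=1795584/265655] → run E
t=20: vr[E=1758720/208559 F=1795584/265655] → run F
t=21: vr[E=1758720/208559 F=2607616/265655] → run E
t=22: vr[F=2607616/265655] → run F
t=23: vr[F=3419648/265655] → run F
t=24: (idle)
t=25: (idle)
t=26: (idle)
t=27: (idle)
t=28: (idle)
t=29: (idle)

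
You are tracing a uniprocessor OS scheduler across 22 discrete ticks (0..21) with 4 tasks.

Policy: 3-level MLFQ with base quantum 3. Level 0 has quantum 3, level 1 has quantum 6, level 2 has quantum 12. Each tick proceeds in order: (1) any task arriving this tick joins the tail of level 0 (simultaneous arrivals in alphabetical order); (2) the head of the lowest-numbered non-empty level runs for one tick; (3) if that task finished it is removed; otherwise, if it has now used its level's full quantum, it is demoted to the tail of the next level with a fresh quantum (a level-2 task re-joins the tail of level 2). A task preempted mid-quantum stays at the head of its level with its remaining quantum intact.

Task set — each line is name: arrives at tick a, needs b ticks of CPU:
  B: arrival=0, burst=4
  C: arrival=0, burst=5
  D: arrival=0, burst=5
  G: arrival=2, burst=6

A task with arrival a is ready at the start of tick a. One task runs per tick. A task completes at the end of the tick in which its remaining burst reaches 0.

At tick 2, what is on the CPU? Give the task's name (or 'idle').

running at tick 2 = B

t=0: L0/L1/L2 = BCD/-/- → run B
t=1: L0/L1/L2 = BCD/-/- → run B
t=2: L0/L1/L2 = BCDG/-/- → run B
t=3: L0/L1/L2 = CDG/B/- → run C
t=4: L0/L1/L2 = CDG/B/- → run C
t=5: L0/L1/L2 = CDG/B/- → run C
t=6: L0/L1/L2 = DG/BC/- → run D
t=7: L0/L1/L2 = DG/BC/- → run D
t=8: L0/L1/L2 = DG/BC/- → run D
t=9: L0/L1/L2 = G/BCD/- → run G
t=10: L0/L1/L2 = G/BCD/- → run G
t=11: L0/L1/L2 = G/BCD/- → run G
t=12: L0/L1/L2 = -/BCDG/- → run B
t=13: L0/L1/L2 = -/CDG/- → run C
t=14: L0/L1/L2 = -/CDG/- → run C
t=15: L0/L1/L2 = -/DG/- → run D
t=16: L0/L1/L2 = -/DG/- → run D
t=17: L0/L1/L2 = -/G/- → run G
t=18: L0/L1/L2 = -/G/- → run G
t=19: L0/L1/L2 = -/G/- → run G
t=20: (idle)
t=21: (idle)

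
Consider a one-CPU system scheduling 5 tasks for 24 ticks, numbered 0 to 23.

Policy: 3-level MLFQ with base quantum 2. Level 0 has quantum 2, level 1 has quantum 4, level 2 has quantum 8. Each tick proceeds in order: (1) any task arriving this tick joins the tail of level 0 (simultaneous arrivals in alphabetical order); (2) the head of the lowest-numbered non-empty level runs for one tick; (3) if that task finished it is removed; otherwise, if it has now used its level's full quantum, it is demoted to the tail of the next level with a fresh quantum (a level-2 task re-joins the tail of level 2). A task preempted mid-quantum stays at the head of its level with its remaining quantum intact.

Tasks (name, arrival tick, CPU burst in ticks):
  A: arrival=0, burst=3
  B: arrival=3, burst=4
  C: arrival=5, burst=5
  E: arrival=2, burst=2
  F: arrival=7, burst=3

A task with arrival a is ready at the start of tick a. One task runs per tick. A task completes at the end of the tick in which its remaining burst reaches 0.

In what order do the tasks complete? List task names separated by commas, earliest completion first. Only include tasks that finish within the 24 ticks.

completion order = E, A, B, C, F

t=0: L0/L1/L2 = A/-/- → run A
t=1: L0/L1/L2 = A/-/- → run A
t=2: L0/L1/L2 = E/A/- → run E
t=3: L0/L1/L2 = EB/A/- → run E
t=4: L0/L1/L2 = B/A/- → run B
t=5: L0/L1/L2 = BC/A/- → run B
t=6: L0/L1/L2 = C/AB/- → run C
t=7: L0/L1/L2 = CF/AB/- → run C
t=8: L0/L1/L2 = F/ABC/- → run F
t=9: L0/L1/L2 = F/ABC/- → run F
t=10: L0/L1/L2 = -/ABCF/- → run A
t=11: L0/L1/L2 = -/BCF/- → run B
t=12: L0/L1/L2 = -/BCF/- → run B
t=13: L0/L1/L2 = -/CF/- → run C
t=14: L0/L1/L2 = -/CF/- → run C
t=15: L0/L1/L2 = -/CF/- → run C
t=16: L0/L1/L2 = -/F/- → run F
t=17: (idle)
t=18: (idle)
t=19: (idle)
t=20: (idle)
t=21: (idle)
t=22: (idle)
t=23: (idle)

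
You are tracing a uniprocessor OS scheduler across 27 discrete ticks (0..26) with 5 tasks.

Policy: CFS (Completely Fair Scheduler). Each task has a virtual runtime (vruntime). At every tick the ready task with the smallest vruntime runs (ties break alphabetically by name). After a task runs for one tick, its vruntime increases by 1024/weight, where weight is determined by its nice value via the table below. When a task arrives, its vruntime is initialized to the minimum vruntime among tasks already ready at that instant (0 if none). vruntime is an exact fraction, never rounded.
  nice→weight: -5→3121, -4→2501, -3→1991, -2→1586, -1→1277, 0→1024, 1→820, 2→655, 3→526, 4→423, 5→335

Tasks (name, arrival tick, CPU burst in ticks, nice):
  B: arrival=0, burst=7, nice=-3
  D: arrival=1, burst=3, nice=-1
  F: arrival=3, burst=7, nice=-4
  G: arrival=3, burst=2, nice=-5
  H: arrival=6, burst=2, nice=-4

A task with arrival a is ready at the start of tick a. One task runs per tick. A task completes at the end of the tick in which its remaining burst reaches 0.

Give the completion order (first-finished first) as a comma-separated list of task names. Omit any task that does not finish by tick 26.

t=0: vr[B=0] → run B
t=1: vr[B=1024/1991 D=1024/1991] → run B
t=2: vr[B=2048/1991 D=1024/1991] → run D
t=3: vr[B=2048/1991 D=3346432/2542507 F=2048/1991 G=2048/1991] → run B
t=4: vr[B=3072/1991 D=3346432/2542507 F=2048/1991 G=2048/1991] → run F
t=5: vr[B=3072/1991 D=3346432/2542507 F=7160832/4979491 G=2048/1991] → run G
t=6: vr[B=3072/1991 D=3346432/2542507 F=7160832/4979491 G=8430592/6213911 H=3346432/2542507] → run D
t=7: vr[B=3072/1991 D=5385216/2542507 F=7160832/4979491 G=8430592/6213911 H=3346432/2542507] → run H
t=8: vr[B=3072/1991 D=5385216/2542507 F=7160832/4979491 G=8430592/6213911 H=10972953600/6358810007] → run G
t=9: vr[B=3072/1991 D=5385216/2542507 F=7160832/4979491 H=10972953600/6358810007] → run F
t=10: vr[B=3072/1991 D=5385216/2542507 F=9199616/4979491 H=10972953600/6358810007] → run B
t=11: vr[B=4096/1991 D=5385216/2542507 F=9199616/4979491 H=10972953600/6358810007] → run H
t=12: vr[B=4096/1991 D=5385216/2542507 F=9199616/4979491] → run F
t=13: vr[B=4096/1991 D=5385216/2542507 F=11238400/4979491] → run B
t=14: vr[B=5120/1991 D=5385216/2542507 F=11238400/4979491] → run D
t=15: vr[B=5120/1991 F=11238400/4979491] → run F
t=16: vr[B=5120/1991 F=13277184/4979491] → run B
t=17: vr[B=6144/1991 F=13277184/4979491] → run F
t=18: vr[B=6144/1991 F=15315968/4979491] → run F
t=19: vr[B=6144/1991 F=17354752/4979491] → run B
t=20: vr[F=17354752/4979491] → run F
t=21: (idle)
t=22: (idle)
t=23: (idle)
t=24: (idle)
t=25: (idle)
t=26: (idle)

completion order = G, H, D, B, F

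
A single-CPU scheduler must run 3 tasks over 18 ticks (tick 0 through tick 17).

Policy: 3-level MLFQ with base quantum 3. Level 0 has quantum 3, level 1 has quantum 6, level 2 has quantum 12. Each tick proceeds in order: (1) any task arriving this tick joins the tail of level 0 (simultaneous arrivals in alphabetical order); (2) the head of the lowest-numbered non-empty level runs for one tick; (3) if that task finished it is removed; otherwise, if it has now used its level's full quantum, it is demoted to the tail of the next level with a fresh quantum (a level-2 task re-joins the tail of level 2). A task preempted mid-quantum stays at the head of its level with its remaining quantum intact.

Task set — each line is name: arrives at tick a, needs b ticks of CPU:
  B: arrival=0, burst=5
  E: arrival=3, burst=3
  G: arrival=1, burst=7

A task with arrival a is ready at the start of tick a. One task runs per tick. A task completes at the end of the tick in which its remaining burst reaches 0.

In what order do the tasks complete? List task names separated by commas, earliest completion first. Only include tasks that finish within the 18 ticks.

t=0: L0/L1/L2 = B/-/- → run B
t=1: L0/L1/L2 = BG/-/- → run B
t=2: L0/L1/L2 = BG/-/- → run B
t=3: L0/L1/L2 = GE/B/- → run G
t=4: L0/L1/L2 = GE/B/- → run G
t=5: L0/L1/L2 = GE/B/- → run G
t=6: L0/L1/L2 = E/BG/- → run E
t=7: L0/L1/L2 = E/BG/- → run E
t=8: L0/L1/L2 = E/BG/- → run E
t=9: L0/L1/L2 = -/BG/- → run B
t=10: L0/L1/L2 = -/BG/- → run B
t=11: L0/L1/L2 = -/G/- → run G
t=12: L0/L1/L2 = -/G/- → run G
t=13: L0/L1/L2 = -/G/- → run G
t=14: L0/L1/L2 = -/G/- → run G
t=15: (idle)
t=16: (idle)
t=17: (idle)

completion order = E, B, G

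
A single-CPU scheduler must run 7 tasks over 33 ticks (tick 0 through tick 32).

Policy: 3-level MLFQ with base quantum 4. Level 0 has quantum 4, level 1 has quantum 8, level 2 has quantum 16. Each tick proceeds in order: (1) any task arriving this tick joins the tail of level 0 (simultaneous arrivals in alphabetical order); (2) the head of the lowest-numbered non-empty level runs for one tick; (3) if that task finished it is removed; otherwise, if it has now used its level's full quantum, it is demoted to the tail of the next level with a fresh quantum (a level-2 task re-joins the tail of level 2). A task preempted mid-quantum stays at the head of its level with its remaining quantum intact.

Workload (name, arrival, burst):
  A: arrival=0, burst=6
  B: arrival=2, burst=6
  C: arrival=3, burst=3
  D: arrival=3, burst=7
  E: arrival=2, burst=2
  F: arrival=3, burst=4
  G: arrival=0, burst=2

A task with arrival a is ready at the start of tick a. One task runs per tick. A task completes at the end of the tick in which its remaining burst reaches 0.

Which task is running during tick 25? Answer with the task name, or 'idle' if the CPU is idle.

t=0: L0/L1/L2 = AG/-/- → run A
t=1: L0/L1/L2 = AG/-/- → run A
t=2: L0/L1/L2 = AGBE/-/- → run A
t=3: L0/L1/L2 = AGBECDF/-/- → run A
t=4: L0/L1/L2 = GBECDF/A/- → run G
t=5: L0/L1/L2 = GBECDF/A/- → run G
t=6: L0/L1/L2 = BECDF/A/- → run B
t=7: L0/L1/L2 = BECDF/A/- → run B
t=8: L0/L1/L2 = BECDF/A/- → run B
t=9: L0/L1/L2 = BECDF/A/- → run B
t=10: L0/L1/L2 = ECDF/AB/- → run E
t=11: L0/L1/L2 = ECDF/AB/- → run E
t=12: L0/L1/L2 = CDF/AB/- → run C
t=13: L0/L1/L2 = CDF/AB/- → run C
t=14: L0/L1/L2 = CDF/AB/- → run C
t=15: L0/L1/L2 = DF/AB/- → run D
t=16: L0/L1/L2 = DF/AB/- → run D
t=17: L0/L1/L2 = DF/AB/- → run D
t=18: L0/L1/L2 = DF/AB/- → run D
t=19: L0/L1/L2 = F/ABD/- → run F
t=20: L0/L1/L2 = F/ABD/- → run F
t=21: L0/L1/L2 = F/ABD/- → run F
t=22: L0/L1/L2 = F/ABD/- → run F
t=23: L0/L1/L2 = -/ABD/- → run A
t=24: L0/L1/L2 = -/ABD/- → run A
t=25: L0/L1/L2 = -/BD/- → run B
t=26: L0/L1/L2 = -/BD/- → run B
t=27: L0/L1/L2 = -/D/- → run D
t=28: L0/L1/L2 = -/D/- → run D
t=29: L0/L1/L2 = -/D/- → run D
t=30: (idle)
t=31: (idle)
t=32: (idle)

running at tick 25 = B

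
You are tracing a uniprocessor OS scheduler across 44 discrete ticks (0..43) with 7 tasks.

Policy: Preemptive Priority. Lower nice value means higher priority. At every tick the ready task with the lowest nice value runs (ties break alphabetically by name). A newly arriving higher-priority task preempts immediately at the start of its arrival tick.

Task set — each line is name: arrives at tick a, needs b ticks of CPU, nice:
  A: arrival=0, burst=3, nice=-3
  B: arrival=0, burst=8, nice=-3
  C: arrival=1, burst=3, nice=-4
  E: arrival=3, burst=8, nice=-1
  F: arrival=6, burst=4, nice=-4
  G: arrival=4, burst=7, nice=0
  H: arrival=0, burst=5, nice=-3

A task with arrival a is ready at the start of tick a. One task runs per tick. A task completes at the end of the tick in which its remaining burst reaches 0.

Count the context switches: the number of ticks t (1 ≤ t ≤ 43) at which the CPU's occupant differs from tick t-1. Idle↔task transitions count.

context switches = 8

t=0: ready={A,B,H} → run A
t=1: ready={A,B,C,H} → run C
t=2: ready={A,B,C,H} → run C
t=3: ready={A,B,C,E,H} → run C
t=4: ready={A,B,E,G,H} → run A
t=5: ready={A,B,E,G,H} → run A
t=6: ready={B,E,F,G,H} → run F
t=7: ready={B,E,F,G,H} → run F
t=8: ready={B,E,F,G,H} → run F
t=9: ready={B,E,F,G,H} → run F
t=10: ready={B,E,G,H} → run B
t=11: ready={B,E,G,H} → run B
t=12: ready={B,E,G,H} → run B
t=13: ready={B,E,G,H} → run B
t=14: ready={B,E,G,H} → run B
t=15: ready={B,E,G,H} → run B
t=16: ready={B,E,G,H} → run B
t=17: ready={B,E,G,H} → run B
t=18: ready={E,G,H} → run H
t=19: ready={E,G,H} → run H
t=20: ready={E,G,H} → run H
t=21: ready={E,G,H} → run H
t=22: ready={E,G,H} → run H
t=23: ready={E,G} → run E
t=24: ready={E,G} → run E
t=25: ready={E,G} → run E
t=26: ready={E,G} → run E
t=27: ready={E,G} → run E
t=28: ready={E,G} → run E
t=29: ready={E,G} → run E
t=30: ready={E,G} → run E
t=31: ready={G} → run G
t=32: ready={G} → run G
t=33: ready={G} → run G
t=34: ready={G} → run G
t=35: ready={G} → run G
t=36: ready={G} → run G
t=37: ready={G} → run G
t=38: (idle)
t=39: (idle)
t=40: (idle)
t=41: (idle)
t=42: (idle)
t=43: (idle)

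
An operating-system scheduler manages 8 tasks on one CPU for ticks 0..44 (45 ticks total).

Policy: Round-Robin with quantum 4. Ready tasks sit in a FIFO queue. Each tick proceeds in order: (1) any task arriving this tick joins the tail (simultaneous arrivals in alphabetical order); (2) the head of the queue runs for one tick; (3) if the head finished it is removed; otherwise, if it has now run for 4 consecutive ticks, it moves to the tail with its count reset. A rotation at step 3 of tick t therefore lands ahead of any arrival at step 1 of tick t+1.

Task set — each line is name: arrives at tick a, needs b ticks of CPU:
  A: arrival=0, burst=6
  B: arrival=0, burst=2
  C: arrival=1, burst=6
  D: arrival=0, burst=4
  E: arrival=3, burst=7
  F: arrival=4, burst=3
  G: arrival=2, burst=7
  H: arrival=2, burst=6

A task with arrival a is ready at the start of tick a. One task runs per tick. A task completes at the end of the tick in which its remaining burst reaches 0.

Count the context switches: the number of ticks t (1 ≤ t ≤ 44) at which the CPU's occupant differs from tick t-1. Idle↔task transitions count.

context switches = 13

t=0: queue=[A,B,D] q_used=0 → run A
t=1: queue=[A,B,D,C] q_used=1 → run A
t=2: queue=[A,B,D,C,G,H] q_used=2 → run A
t=3: queue=[A,B,D,C,G,H,E] q_used=3 → run A
t=4: queue=[B,D,C,G,H,E,A,F] q_used=0 → run B
t=5: queue=[B,D,C,G,H,E,A,F] q_used=1 → run B
t=6: queue=[D,C,G,H,E,A,F] q_used=0 → run D
t=7: queue=[D,C,G,H,E,A,F] q_used=1 → run D
t=8: queue=[D,C,G,H,E,A,F] q_used=2 → run D
t=9: queue=[D,C,G,H,E,A,F] q_used=3 → run D
t=10: queue=[C,G,H,E,A,F] q_used=0 → run C
t=11: queue=[C,G,H,E,A,F] q_used=1 → run C
t=12: queue=[C,G,H,E,A,F] q_used=2 → run C
t=13: queue=[C,G,H,E,A,F] q_used=3 → run C
t=14: queue=[G,H,E,A,F,C] q_used=0 → run G
t=15: queue=[G,H,E,A,F,C] q_used=1 → run G
t=16: queue=[G,H,E,A,F,C] q_used=2 → run G
t=17: queue=[G,H,E,A,F,C] q_used=3 → run G
t=18: queue=[H,E,A,F,C,G] q_used=0 → run H
t=19: queue=[H,E,A,F,C,G] q_used=1 → run H
t=20: queue=[H,E,A,F,C,G] q_used=2 → run H
t=21: queue=[H,E,A,F,C,G] q_used=3 → run H
t=22: queue=[E,A,F,C,G,H] q_used=0 → run E
t=23: queue=[E,A,F,C,G,H] q_used=1 → run E
t=24: queue=[E,A,F,C,G,H] q_used=2 → run E
t=25: queue=[E,A,F,C,G,H] q_used=3 → run E
t=26: queue=[A,F,C,G,H,E] q_used=0 → run A
t=27: queue=[A,F,C,G,H,E] q_used=1 → run A
t=28: queue=[F,C,G,H,E] q_used=0 → run F
t=29: queue=[F,C,G,H,E] q_used=1 → run F
t=30: queue=[F,C,G,H,E] q_used=2 → run F
t=31: queue=[C,G,H,E] q_used=0 → run C
t=32: queue=[C,G,H,E] q_used=1 → run C
t=33: queue=[G,H,E] q_used=0 → run G
t=34: queue=[G,H,E] q_used=1 → run G
t=35: queue=[G,H,E] q_used=2 → run G
t=36: queue=[H,E] q_used=0 → run H
t=37: queue=[H,E] q_used=1 → run H
t=38: queue=[E] q_used=0 → run E
t=39: queue=[E] q_used=1 → run E
t=40: queue=[E] q_used=2 → run E
t=41: (idle)
t=42: (idle)
t=43: (idle)
t=44: (idle)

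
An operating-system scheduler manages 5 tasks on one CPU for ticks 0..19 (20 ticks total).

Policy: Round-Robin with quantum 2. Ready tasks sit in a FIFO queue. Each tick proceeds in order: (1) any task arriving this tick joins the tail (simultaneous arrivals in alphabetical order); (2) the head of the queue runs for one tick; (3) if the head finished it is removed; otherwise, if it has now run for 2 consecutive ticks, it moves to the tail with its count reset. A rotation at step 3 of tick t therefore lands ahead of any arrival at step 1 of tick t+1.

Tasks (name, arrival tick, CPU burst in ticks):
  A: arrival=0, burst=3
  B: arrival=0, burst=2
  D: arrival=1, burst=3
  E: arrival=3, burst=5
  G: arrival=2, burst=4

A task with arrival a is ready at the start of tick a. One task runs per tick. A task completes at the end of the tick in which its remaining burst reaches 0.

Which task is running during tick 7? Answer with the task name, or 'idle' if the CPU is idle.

running at tick 7 = G

t=0: queue=[A,B] q_used=0 → run A
t=1: queue=[A,B,D] q_used=1 → run A
t=2: queue=[B,D,A,G] q_used=0 → run B
t=3: queue=[B,D,A,G,E] q_used=1 → run B
t=4: queue=[D,A,G,E] q_used=0 → run D
t=5: queue=[D,A,G,E] q_used=1 → run D
t=6: queue=[A,G,E,D] q_used=0 → run A
t=7: queue=[G,E,D] q_used=0 → run G
t=8: queue=[G,E,D] q_used=1 → run G
t=9: queue=[E,D,G] q_used=0 → run E
t=10: queue=[E,D,G] q_used=1 → run E
t=11: queue=[D,G,E] q_used=0 → run D
t=12: queue=[G,E] q_used=0 → run G
t=13: queue=[G,E] q_used=1 → run G
t=14: queue=[E] q_used=0 → run E
t=15: queue=[E] q_used=1 → run E
t=16: queue=[E] q_used=0 → run E
t=17: (idle)
t=18: (idle)
t=19: (idle)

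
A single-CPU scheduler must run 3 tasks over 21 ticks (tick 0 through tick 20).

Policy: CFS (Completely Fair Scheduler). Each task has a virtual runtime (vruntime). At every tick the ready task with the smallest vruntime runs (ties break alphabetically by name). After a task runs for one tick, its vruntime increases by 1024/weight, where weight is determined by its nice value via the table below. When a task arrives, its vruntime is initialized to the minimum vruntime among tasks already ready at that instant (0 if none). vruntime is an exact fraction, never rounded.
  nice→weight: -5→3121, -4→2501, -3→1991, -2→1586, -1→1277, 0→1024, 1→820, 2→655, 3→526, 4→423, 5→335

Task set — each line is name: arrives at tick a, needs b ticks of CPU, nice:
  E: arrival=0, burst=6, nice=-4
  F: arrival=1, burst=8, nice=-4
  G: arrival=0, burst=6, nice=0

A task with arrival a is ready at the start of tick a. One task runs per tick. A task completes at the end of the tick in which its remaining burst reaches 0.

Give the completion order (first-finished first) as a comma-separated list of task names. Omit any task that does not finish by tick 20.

t=0: vr[E=0 G=0] → run E
t=1: vr[E=1024/2501 F=0 G=0] → run F
t=2: vr[E=1024/2501 F=1024/2501 G=0] → run G
t=3: vr[E=1024/2501 F=1024/2501 G=1] → run E
t=4: vr[E=2048/2501 F=1024/2501 G=1] → run F
t=5: vr[E=2048/2501 F=2048/2501 G=1] → run E
t=6: vr[E=3072/2501 F=2048/2501 G=1] → run F
t=7: vr[E=3072/2501 F=3072/2501 G=1] → run G
t=8: vr[E=3072/2501 F=3072/2501 G=2] → run E
t=9: vr[E=4096/2501 F=3072/2501 G=2] → run F
t=10: vr[E=4096/2501 F=4096/2501 G=2] → run E
t=11: vr[E=5120/2501 F=4096/2501 G=2] → run F
t=12: vr[E=5120/2501 F=5120/2501 G=2] → run G
t=13: vr[E=5120/2501 F=5120/2501 G=3] → run E
t=14: vr[F=5120/2501 G=3] → run F
t=15: vr[F=6144/2501 G=3] → run F
t=16: vr[F=7168/2501 G=3] → run F
t=17: vr[G=3] → run G
t=18: vr[G=4] → run G
t=19: vr[G=5] → run G
t=20: (idle)

completion order = E, F, G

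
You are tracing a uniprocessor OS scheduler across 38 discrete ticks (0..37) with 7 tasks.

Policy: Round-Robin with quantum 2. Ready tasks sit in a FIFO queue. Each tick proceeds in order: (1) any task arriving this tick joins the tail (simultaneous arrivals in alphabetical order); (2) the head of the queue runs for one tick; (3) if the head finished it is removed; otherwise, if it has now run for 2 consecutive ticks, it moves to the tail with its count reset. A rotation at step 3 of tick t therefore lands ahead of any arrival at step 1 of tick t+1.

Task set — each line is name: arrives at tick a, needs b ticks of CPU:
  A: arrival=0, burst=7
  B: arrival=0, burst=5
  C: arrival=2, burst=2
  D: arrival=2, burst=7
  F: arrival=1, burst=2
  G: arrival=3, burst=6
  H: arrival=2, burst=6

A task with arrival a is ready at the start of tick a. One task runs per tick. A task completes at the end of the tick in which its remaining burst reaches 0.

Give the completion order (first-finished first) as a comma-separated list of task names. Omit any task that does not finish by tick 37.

completion order = F, C, B, A, H, G, D

t=0: queue=[A,B] q_used=0 → run A
t=1: queue=[A,B,F] q_used=1 → run A
t=2: queue=[B,F,A,C,D,H] q_used=0 → run B
t=3: queue=[B,F,A,C,D,H,G] q_used=1 → run B
t=4: queue=[F,A,C,D,H,G,B] q_used=0 → run F
t=5: queue=[F,A,C,D,H,G,B] q_used=1 → run F
t=6: queue=[A,C,D,H,G,B] q_used=0 → run A
t=7: queue=[A,C,D,H,G,B] q_used=1 → run A
t=8: queue=[C,D,H,G,B,A] q_used=0 → run C
t=9: queue=[C,D,H,G,B,A] q_used=1 → run C
t=10: queue=[D,H,G,B,A] q_used=0 → run D
t=11: queue=[D,H,G,B,A] q_used=1 → run D
t=12: queue=[H,G,B,A,D] q_used=0 → run H
t=13: queue=[H,G,B,A,D] q_used=1 → run H
t=14: queue=[G,B,A,D,H] q_used=0 → run G
t=15: queue=[G,B,A,D,H] q_used=1 → run G
t=16: queue=[B,A,D,H,G] q_used=0 → run B
t=17: queue=[B,A,D,H,G] q_used=1 → run B
t=18: queue=[A,D,H,G,B] q_used=0 → run A
t=19: queue=[A,D,H,G,B] q_used=1 → run A
t=20: queue=[D,H,G,B,A] q_used=0 → run D
t=21: queue=[D,H,G,B,A] q_used=1 → run D
t=22: queue=[H,G,B,A,D] q_used=0 → run H
t=23: queue=[H,G,B,A,D] q_used=1 → run H
t=24: queue=[G,B,A,D,H] q_used=0 → run G
t=25: queue=[G,B,A,D,H] q_used=1 → run G
t=26: queue=[B,A,D,H,G] q_used=0 → run B
t=27: queue=[A,D,H,G] q_used=0 → run A
t=28: queue=[D,H,G] q_used=0 → run D
t=29: queue=[D,H,G] q_used=1 → run D
t=30: queue=[H,G,D] q_used=0 → run H
t=31: queue=[H,G,D] q_used=1 → run H
t=32: queue=[G,D] q_used=0 → run G
t=33: queue=[G,D] q_used=1 → run G
t=34: queue=[D] q_used=0 → run D
t=35: (idle)
t=36: (idle)
t=37: (idle)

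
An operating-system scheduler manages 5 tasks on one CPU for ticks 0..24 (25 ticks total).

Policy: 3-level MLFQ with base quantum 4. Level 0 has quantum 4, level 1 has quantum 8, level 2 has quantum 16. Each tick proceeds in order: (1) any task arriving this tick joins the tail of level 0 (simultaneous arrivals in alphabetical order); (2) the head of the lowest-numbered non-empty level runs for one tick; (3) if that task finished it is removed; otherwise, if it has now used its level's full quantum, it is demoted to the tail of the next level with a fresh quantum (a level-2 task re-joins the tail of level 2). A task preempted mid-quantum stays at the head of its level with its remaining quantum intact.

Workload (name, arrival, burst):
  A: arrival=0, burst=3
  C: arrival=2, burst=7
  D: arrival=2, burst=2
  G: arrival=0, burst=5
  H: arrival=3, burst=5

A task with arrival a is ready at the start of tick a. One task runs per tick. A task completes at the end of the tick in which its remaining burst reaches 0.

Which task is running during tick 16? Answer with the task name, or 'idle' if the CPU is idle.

running at tick 16 = H

t=0: L0/L1/L2 = AG/-/- → run A
t=1: L0/L1/L2 = AG/-/- → run A
t=2: L0/L1/L2 = AGCD/-/- → run A
t=3: L0/L1/L2 = GCDH/-/- → run G
t=4: L0/L1/L2 = GCDH/-/- → run G
t=5: L0/L1/L2 = GCDH/-/- → run G
t=6: L0/L1/L2 = GCDH/-/- → run G
t=7: L0/L1/L2 = CDH/G/- → run C
t=8: L0/L1/L2 = CDH/G/- → run C
t=9: L0/L1/L2 = CDH/G/- → run C
t=10: L0/L1/L2 = CDH/G/- → run C
t=11: L0/L1/L2 = DH/GC/- → run D
t=12: L0/L1/L2 = DH/GC/- → run D
t=13: L0/L1/L2 = H/GC/- → run H
t=14: L0/L1/L2 = H/GC/- → run H
t=15: L0/L1/L2 = H/GC/- → run H
t=16: L0/L1/L2 = H/GC/- → run H
t=17: L0/L1/L2 = -/GCH/- → run G
t=18: L0/L1/L2 = -/CH/- → run C
t=19: L0/L1/L2 = -/CH/- → run C
t=20: L0/L1/L2 = -/CH/- → run C
t=21: L0/L1/L2 = -/H/- → run H
t=22: (idle)
t=23: (idle)
t=24: (idle)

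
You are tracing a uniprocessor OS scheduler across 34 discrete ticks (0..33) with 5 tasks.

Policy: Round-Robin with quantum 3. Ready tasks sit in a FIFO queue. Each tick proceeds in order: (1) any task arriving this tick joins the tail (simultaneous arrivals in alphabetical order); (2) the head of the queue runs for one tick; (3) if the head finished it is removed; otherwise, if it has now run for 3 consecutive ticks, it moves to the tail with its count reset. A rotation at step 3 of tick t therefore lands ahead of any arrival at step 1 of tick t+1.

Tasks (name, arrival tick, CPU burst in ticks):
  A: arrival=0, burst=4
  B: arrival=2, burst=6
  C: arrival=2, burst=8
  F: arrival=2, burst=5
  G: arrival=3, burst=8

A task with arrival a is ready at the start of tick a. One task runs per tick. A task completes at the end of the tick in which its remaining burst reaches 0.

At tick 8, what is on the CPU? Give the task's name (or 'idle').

t=0: queue=[A] q_used=0 → run A
t=1: queue=[A] q_used=1 → run A
t=2: queue=[A,B,C,F] q_used=2 → run A
t=3: queue=[B,C,F,A,G] q_used=0 → run B
t=4: queue=[B,C,F,A,G] q_used=1 → run B
t=5: queue=[B,C,F,A,G] q_used=2 → run B
t=6: queue=[C,F,A,G,B] q_used=0 → run C
t=7: queue=[C,F,A,G,B] q_used=1 → run C
t=8: queue=[C,F,A,G,B] q_used=2 → run C
t=9: queue=[F,A,G,B,C] q_used=0 → run F
t=10: queue=[F,A,G,B,C] q_used=1 → run F
t=11: queue=[F,A,G,B,C] q_used=2 → run F
t=12: queue=[A,G,B,C,F] q_used=0 → run A
t=13: queue=[G,B,C,F] q_used=0 → run G
t=14: queue=[G,B,C,F] q_used=1 → run G
t=15: queue=[G,B,C,F] q_used=2 → run G
t=16: queue=[B,C,F,G] q_used=0 → run B
t=17: queue=[B,C,F,G] q_used=1 → run B
t=18: queue=[B,C,F,G] q_used=2 → run B
t=19: queue=[C,F,G] q_used=0 → run C
t=20: queue=[C,F,G] q_used=1 → run C
t=21: queue=[C,F,G] q_used=2 → run C
t=22: queue=[F,G,C] q_used=0 → run F
t=23: queue=[F,G,C] q_used=1 → run F
t=24: queue=[G,C] q_used=0 → run G
t=25: queue=[G,C] q_used=1 → run G
t=26: queue=[G,C] q_used=2 → run G
t=27: queue=[C,G] q_used=0 → run C
t=28: queue=[C,G] q_used=1 → run C
t=29: queue=[G] q_used=0 → run G
t=30: queue=[G] q_used=1 → run G
t=31: (idle)
t=32: (idle)
t=33: (idle)

running at tick 8 = C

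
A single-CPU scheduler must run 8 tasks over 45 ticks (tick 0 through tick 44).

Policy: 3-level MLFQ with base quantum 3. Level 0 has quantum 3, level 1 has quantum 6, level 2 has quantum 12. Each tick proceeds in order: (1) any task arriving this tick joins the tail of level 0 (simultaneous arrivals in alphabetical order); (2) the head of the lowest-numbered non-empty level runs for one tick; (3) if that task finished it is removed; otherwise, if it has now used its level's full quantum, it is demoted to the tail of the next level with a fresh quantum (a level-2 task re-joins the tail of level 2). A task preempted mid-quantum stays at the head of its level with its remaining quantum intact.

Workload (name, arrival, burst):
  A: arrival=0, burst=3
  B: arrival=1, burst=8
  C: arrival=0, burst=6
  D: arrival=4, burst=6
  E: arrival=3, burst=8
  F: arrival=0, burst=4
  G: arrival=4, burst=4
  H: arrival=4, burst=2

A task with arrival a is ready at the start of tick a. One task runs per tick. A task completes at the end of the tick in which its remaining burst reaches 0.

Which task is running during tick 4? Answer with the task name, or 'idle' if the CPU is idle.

running at tick 4 = C

t=0: L0/L1/L2 = ACF/-/- → run A
t=1: L0/L1/L2 = ACFB/-/- → run A
t=2: L0/L1/L2 = ACFB/-/- → run A
t=3: L0/L1/L2 = CFBE/-/- → run C
t=4: L0/L1/L2 = CFBEDGH/-/- → run C
t=5: L0/L1/L2 = CFBEDGH/-/- → run C
t=6: L0/L1/L2 = FBEDGH/C/- → run F
t=7: L0/L1/L2 = FBEDGH/C/- → run F
t=8: L0/L1/L2 = FBEDGH/C/- → run F
t=9: L0/L1/L2 = BEDGH/CF/- → run B
t=10: L0/L1/L2 = BEDGH/CF/- → run B
t=11: L0/L1/L2 = BEDGH/CF/- → run B
t=12: L0/L1/L2 = EDGH/CFB/- → run E
t=13: L0/L1/L2 = EDGH/CFB/- → run E
t=14: L0/L1/L2 = EDGH/CFB/- → run E
t=15: L0/L1/L2 = DGH/CFBE/- → run D
t=16: L0/L1/L2 = DGH/CFBE/- → run D
t=17: L0/L1/L2 = DGH/CFBE/- → run D
t=18: L0/L1/L2 = GH/CFBED/- → run G
t=19: L0/L1/L2 = GH/CFBED/- → run G
t=20: L0/L1/L2 = GH/CFBED/- → run G
t=21: L0/L1/L2 = H/CFBEDG/- → run H
t=22: L0/L1/L2 = H/CFBEDG/- → run H
t=23: L0/L1/L2 = -/CFBEDG/- → run C
t=24: L0/L1/L2 = -/CFBEDG/- → run C
t=25: L0/L1/L2 = -/CFBEDG/- → run C
t=26: L0/L1/L2 = -/FBEDG/- → run F
t=27: L0/L1/L2 = -/BEDG/- → run B
t=28: L0/L1/L2 = -/BEDG/- → run B
t=29: L0/L1/L2 = -/BEDG/- → run B
t=30: L0/L1/L2 = -/BEDG/- → run B
t=31: L0/L1/L2 = -/BEDG/- → run B
t=32: L0/L1/L2 = -/EDG/- → run E
t=33: L0/L1/L2 = -/EDG/- → run E
t=34: L0/L1/L2 = -/EDG/- → run E
t=35: L0/L1/L2 = -/EDG/- → run E
t=36: L0/L1/L2 = -/EDG/- → run E
t=37: L0/L1/L2 = -/DG/- → run D
t=38: L0/L1/L2 = -/DG/- → run D
t=39: L0/L1/L2 = -/DG/- → run D
t=40: L0/L1/L2 = -/G/- → run G
t=41: (idle)
t=42: (idle)
t=43: (idle)
t=44: (idle)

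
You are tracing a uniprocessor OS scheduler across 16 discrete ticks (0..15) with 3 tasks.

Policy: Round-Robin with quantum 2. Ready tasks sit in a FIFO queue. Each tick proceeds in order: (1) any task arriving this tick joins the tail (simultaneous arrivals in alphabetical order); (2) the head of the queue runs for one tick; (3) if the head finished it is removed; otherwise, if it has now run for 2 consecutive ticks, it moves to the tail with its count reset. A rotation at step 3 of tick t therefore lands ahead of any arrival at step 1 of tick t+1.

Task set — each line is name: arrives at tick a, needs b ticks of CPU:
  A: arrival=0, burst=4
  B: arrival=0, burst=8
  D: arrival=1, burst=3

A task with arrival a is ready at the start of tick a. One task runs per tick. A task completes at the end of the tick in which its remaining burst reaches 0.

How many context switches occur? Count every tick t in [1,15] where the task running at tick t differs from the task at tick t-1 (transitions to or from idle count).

context switches = 7

t=0: queue=[A,B] q_used=0 → run A
t=1: queue=[A,B,D] q_used=1 → run A
t=2: queue=[B,D,A] q_used=0 → run B
t=3: queue=[B,D,A] q_used=1 → run B
t=4: queue=[D,A,B] q_used=0 → run D
t=5: queue=[D,A,B] q_used=1 → run D
t=6: queue=[A,B,D] q_used=0 → run A
t=7: queue=[A,B,D] q_used=1 → run A
t=8: queue=[B,D] q_used=0 → run B
t=9: queue=[B,D] q_used=1 → run B
t=10: queue=[D,B] q_used=0 → run D
t=11: queue=[B] q_used=0 → run B
t=12: queue=[B] q_used=1 → run B
t=13: queue=[B] q_used=0 → run B
t=14: queue=[B] q_used=1 → run B
t=15: (idle)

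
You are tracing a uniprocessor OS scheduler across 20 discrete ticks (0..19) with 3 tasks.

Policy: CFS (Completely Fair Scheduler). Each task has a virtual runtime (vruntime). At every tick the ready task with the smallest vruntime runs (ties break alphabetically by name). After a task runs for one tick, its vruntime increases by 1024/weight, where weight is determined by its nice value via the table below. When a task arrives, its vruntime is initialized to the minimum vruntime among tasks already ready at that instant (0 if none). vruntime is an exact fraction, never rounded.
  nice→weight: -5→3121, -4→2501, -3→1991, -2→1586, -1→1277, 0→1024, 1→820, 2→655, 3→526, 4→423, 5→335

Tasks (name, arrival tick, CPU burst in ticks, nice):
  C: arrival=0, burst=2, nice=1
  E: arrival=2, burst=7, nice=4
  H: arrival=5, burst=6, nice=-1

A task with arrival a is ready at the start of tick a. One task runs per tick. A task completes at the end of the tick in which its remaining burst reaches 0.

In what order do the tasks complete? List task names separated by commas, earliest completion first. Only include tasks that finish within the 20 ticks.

t=0: vr[C=0] → run C
t=1: vr[C=256/205] → run C
t=2: vr[E=0] → run E
t=3: vr[E=1024/423] → run E
t=4: vr[E=2048/423] → run E
t=5: vr[E=1024/141 H=1024/141] → run E
t=6: vr[E=4096/423 H=1024/141] → run H
t=7: vr[E=4096/423 H=1452032/180057] → run H
t=8: vr[E=4096/423 H=1596416/180057] → run H
t=9: vr[E=4096/423 H=1740800/180057] → run H
t=10: vr[E=4096/423 H=1885184/180057] → run E
t=11: vr[E=5120/423 H=1885184/180057] → run H
t=12: vr[E=5120/423 H=2029568/180057] → run H
t=13: vr[E=5120/423] → run E
t=14: vr[E=2048/141] → run E
t=15: (idle)
t=16: (idle)
t=17: (idle)
t=18: (idle)
t=19: (idle)

completion order = C, H, E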